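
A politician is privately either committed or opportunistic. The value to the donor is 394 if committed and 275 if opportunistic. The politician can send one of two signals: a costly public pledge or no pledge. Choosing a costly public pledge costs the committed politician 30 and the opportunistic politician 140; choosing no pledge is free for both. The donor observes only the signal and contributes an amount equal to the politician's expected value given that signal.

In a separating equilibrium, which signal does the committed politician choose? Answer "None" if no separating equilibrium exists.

pledge

Try committed → pledge, opportunistic → no pledge:
  If types separate, pledge earns payment 394 and no pledge earns 275.
  Committed: pledge gives 394 − 30 = 364; no pledge gives 275 − 0 = 275. No deviation. ✓
  Opportunistic: no pledge gives 275 − 0 = 275; pledge gives 394 − 140 = 254. No deviation. ✓
Both hold — the committed type sends pledge.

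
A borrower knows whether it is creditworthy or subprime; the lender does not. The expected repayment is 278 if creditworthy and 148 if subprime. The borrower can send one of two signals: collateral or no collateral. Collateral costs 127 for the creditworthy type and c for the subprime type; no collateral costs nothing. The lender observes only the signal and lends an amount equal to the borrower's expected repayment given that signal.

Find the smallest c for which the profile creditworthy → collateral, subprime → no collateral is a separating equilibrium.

Under separation: collateral → creditworthy (pays 278); no collateral → subprime (pays 148).
Creditworthy: 278 − 127 = 151 ≥ 148 − 0 = 148. Holds regardless of c. ✓
Subprime: 148 − 0 ≥ 278 − c, so c ≥ 278 − 148 = 130.

130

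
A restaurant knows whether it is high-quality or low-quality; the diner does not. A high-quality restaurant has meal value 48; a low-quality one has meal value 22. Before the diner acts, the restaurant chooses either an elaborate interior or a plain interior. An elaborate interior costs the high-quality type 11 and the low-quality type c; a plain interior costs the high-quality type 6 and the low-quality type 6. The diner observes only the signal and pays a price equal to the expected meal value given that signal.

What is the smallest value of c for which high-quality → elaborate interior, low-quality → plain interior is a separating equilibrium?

Under separation: elaborate interior → high-quality (pays 48); plain interior → low-quality (pays 22).
High-quality: 48 − 11 = 37 ≥ 22 − 6 = 16. Holds regardless of c. ✓
Low-quality: 22 − 6 ≥ 48 − c, so c ≥ 48 − 16 = 32.

32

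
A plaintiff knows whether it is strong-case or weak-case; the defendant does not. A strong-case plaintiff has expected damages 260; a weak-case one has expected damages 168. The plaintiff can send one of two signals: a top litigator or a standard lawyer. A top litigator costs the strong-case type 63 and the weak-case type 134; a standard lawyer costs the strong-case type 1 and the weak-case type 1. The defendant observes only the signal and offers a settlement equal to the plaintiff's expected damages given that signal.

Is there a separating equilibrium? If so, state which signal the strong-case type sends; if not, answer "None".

top litigator

Try strong-case → top litigator, weak-case → standard lawyer:
  If types separate, top litigator earns payment 260 and standard lawyer earns 168.
  Strong-case: top litigator gives 260 − 63 = 197; standard lawyer gives 168 − 1 = 167. No deviation. ✓
  Weak-case: standard lawyer gives 168 − 1 = 167; top litigator gives 260 − 134 = 126. No deviation. ✓
Both hold — the strong-case type sends top litigator.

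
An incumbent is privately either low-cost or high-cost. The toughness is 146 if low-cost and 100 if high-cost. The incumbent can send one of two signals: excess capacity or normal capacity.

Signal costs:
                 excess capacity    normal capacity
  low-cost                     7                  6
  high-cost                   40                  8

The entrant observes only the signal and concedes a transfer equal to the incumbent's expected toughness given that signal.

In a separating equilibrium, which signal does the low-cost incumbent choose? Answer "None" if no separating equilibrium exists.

None

Try low-cost → excess capacity, high-cost → normal capacity:
  Under separation the entrant infers type exactly: excess capacity → low-cost (pays 146), normal capacity → high-cost (pays 100).
  Low-cost: excess capacity gives 146 − 7 = 139; normal capacity gives 100 − 6 = 94. No deviation. ✓
  High-cost: normal capacity gives 100 − 8 = 92; excess capacity gives 146 − 40 = 106. Would deviate. ✗
Try low-cost → normal capacity, high-cost → excess capacity:
  Under separation the entrant infers type exactly: normal capacity → low-cost (pays 146), excess capacity → high-cost (pays 100).
  Low-cost: normal capacity gives 146 − 6 = 140; excess capacity gives 100 − 7 = 93. No deviation. ✓
  High-cost: excess capacity gives 100 − 40 = 60; normal capacity gives 146 − 8 = 138. Would deviate. ✗
Neither assignment is incentive-compatible.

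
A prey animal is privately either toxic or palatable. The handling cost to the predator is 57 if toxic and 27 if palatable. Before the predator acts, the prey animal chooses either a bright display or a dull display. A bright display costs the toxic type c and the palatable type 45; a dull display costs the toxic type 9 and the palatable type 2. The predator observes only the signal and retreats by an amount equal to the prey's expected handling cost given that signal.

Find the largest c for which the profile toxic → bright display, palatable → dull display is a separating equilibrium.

39

Under separation: bright display → toxic (pays 57); dull display → palatable (pays 27).
Palatable: 27 − 2 = 25 ≥ 57 − 45 = 12. Holds regardless of c. ✓
Toxic: 57 − c ≥ 27 − 9, so c ≤ 57 − 18 = 39.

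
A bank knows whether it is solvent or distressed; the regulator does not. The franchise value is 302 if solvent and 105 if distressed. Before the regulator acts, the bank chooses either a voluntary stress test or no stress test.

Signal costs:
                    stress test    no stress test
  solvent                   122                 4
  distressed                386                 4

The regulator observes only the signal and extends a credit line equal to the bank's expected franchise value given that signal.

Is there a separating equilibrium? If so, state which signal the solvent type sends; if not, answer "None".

Try solvent → stress test, distressed → no stress test:
  Under separation the regulator infers type exactly: stress test → solvent (pays 302), no stress test → distressed (pays 105).
  Solvent: stress test gives 302 − 122 = 180; no stress test gives 105 − 4 = 101. No deviation. ✓
  Distressed: no stress test gives 105 − 4 = 101; stress test gives 302 − 386 = -84. No deviation. ✓
Both hold — the solvent type sends stress test.

stress test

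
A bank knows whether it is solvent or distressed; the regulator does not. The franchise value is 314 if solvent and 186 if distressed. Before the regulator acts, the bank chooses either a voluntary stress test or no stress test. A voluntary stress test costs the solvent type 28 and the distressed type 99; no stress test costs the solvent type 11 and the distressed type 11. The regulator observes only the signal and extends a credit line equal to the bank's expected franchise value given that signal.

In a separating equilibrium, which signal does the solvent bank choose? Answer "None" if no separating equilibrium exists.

Try solvent → stress test, distressed → no stress test:
  Under separation the regulator infers type exactly: stress test → solvent (pays 314), no stress test → distressed (pays 186).
  Solvent: stress test gives 314 − 28 = 286; no stress test gives 186 − 11 = 175. No deviation. ✓
  Distressed: no stress test gives 186 − 11 = 175; stress test gives 314 − 99 = 215. Would deviate. ✗
Try solvent → no stress test, distressed → stress test:
  Under separation the regulator infers type exactly: no stress test → solvent (pays 314), stress test → distressed (pays 186).
  Solvent: no stress test gives 314 − 11 = 303; stress test gives 186 − 28 = 158. No deviation. ✓
  Distressed: stress test gives 186 − 99 = 87; no stress test gives 314 − 11 = 303. Would deviate. ✗
Neither assignment is incentive-compatible.

None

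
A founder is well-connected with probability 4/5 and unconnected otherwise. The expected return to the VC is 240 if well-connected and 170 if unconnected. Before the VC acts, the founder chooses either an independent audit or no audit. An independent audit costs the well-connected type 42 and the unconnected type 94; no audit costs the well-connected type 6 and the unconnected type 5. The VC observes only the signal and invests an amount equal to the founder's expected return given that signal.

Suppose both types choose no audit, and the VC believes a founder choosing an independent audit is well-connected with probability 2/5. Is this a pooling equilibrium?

At the pooled signal (no audit) the VC holds the prior 4/5 and pays 4/5·240 + 1/5·170 = 226. Off-path (audit) belief 2/5 gives 2/5·240 + 3/5·170 = 198.
Well-connected: no audit gives 226 − 6 = 220; audit gives 198 − 42 = 156. Stays. ✓
Unconnected: no audit gives 226 − 5 = 221; audit gives 198 − 94 = 104. Stays. ✓

Yes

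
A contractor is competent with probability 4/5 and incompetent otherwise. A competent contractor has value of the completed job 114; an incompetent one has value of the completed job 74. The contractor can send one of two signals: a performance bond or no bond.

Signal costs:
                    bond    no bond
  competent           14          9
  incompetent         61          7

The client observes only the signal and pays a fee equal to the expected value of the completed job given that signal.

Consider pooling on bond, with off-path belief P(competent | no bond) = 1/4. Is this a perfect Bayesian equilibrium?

No

At the pooled signal (bond) the client holds the prior 4/5 and pays 4/5·114 + 1/5·74 = 106. Off-path (no bond) belief 1/4 gives 1/4·114 + 3/4·74 = 84.
Competent: bond gives 106 − 14 = 92; no bond gives 84 − 9 = 75. Stays. ✓
Incompetent: bond gives 106 − 61 = 45; no bond gives 84 − 7 = 77. Deviates. ✗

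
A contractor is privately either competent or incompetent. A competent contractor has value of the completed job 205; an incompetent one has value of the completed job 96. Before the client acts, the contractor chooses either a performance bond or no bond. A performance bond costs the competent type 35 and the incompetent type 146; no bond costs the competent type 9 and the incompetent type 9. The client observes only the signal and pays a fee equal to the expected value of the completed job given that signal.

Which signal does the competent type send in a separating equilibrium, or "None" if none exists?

bond

Try competent → bond, incompetent → no bond:
  If types separate, bond earns payment 205 and no bond earns 96.
  Competent: bond gives 205 − 35 = 170; no bond gives 96 − 9 = 87. No deviation. ✓
  Incompetent: no bond gives 96 − 9 = 87; bond gives 205 − 146 = 59. No deviation. ✓
Both hold — the competent type sends bond.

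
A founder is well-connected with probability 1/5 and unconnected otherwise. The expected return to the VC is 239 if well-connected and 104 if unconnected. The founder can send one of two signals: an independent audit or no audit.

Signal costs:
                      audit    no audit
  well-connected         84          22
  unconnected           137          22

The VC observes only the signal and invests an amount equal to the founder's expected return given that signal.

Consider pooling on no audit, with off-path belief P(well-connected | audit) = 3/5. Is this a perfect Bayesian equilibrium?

At the pooled signal (no audit) the VC holds the prior 1/5 and pays 1/5·239 + 4/5·104 = 131. Off-path (audit) belief 3/5 gives 3/5·239 + 2/5·104 = 185.
Well-connected: no audit gives 131 − 22 = 109; audit gives 185 − 84 = 101. Stays. ✓
Unconnected: no audit gives 131 − 22 = 109; audit gives 185 − 137 = 48. Stays. ✓

Yes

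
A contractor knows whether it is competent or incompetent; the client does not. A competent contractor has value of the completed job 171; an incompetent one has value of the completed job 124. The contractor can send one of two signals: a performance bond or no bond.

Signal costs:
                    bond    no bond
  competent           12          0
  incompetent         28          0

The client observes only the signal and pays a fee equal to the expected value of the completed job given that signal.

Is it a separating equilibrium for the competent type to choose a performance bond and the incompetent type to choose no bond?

If types separate, bond earns payment 171 and no bond earns 124.
Competent: bond gives 171 − 12 = 159; no bond gives 124 − 0 = 124. No deviation. ✓
Incompetent: no bond gives 124 − 0 = 124; bond gives 171 − 28 = 143. Would deviate. ✗

No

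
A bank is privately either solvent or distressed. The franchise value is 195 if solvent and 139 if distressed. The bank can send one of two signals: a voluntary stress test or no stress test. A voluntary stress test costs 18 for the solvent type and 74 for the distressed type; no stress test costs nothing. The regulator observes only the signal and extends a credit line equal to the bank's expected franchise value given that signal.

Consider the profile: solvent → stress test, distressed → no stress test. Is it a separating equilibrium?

Under separation the regulator infers type exactly: stress test → solvent (pays 195), no stress test → distressed (pays 139).
Solvent: stress test gives 195 − 18 = 177; no stress test gives 139 − 0 = 139. No deviation. ✓
Distressed: no stress test gives 139 − 0 = 139; stress test gives 195 − 74 = 121. No deviation. ✓
Both incentive constraints hold.

Yes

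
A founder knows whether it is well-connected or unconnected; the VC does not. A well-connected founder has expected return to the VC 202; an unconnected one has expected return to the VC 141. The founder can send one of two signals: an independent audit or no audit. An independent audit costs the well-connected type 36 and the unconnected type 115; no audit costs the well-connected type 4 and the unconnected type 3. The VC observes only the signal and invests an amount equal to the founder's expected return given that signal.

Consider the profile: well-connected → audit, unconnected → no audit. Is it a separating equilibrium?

If types separate, audit earns payment 202 and no audit earns 141.
Well-connected: audit gives 202 − 36 = 166; no audit gives 141 − 4 = 137. No deviation. ✓
Unconnected: no audit gives 141 − 3 = 138; audit gives 202 − 115 = 87. No deviation. ✓
Neither type gains from mimicking the other.

Yes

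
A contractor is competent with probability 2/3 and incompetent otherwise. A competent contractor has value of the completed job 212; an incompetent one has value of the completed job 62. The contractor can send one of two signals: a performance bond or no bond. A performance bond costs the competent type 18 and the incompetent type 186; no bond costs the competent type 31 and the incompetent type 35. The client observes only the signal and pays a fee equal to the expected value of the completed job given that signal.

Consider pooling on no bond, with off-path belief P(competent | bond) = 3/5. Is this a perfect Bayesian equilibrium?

At the pooled signal (no bond) the client holds the prior 2/3 and pays 2/3·212 + 1/3·62 = 162. Off-path (bond) belief 3/5 gives 3/5·212 + 2/5·62 = 152.
Competent: no bond gives 162 − 31 = 131; bond gives 152 − 18 = 134. Deviates. ✗
Incompetent: no bond gives 162 − 35 = 127; bond gives 152 − 186 = -34. Stays. ✓

No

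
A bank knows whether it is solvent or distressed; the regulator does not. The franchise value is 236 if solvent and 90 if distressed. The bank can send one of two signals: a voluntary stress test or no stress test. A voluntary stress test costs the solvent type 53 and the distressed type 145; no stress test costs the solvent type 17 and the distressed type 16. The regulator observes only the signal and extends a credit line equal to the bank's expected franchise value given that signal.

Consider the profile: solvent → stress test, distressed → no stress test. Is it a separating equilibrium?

No

Under separation the regulator infers type exactly: stress test → solvent (pays 236), no stress test → distressed (pays 90).
Solvent: stress test gives 236 − 53 = 183; no stress test gives 90 − 17 = 73. No deviation. ✓
Distressed: no stress test gives 90 − 16 = 74; stress test gives 236 − 145 = 91. Would deviate. ✗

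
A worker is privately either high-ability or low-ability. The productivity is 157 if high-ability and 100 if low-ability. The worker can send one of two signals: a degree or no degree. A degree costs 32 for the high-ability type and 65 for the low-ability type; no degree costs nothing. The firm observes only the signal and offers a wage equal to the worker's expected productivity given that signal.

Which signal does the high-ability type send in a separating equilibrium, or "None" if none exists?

degree

Try high-ability → degree, low-ability → no degree:
  If types separate, degree earns payment 157 and no degree earns 100.
  High-ability: degree gives 157 − 32 = 125; no degree gives 100 − 0 = 100. No deviation. ✓
  Low-ability: no degree gives 100 − 0 = 100; degree gives 157 − 65 = 92. No deviation. ✓
Both hold — the high-ability type sends degree.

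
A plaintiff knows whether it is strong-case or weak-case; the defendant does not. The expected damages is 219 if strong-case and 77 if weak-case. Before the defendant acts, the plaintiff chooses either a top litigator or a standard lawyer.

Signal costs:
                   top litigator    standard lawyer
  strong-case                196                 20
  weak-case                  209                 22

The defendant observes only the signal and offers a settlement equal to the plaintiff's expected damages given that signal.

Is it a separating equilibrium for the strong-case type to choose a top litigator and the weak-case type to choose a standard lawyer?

Under separation the defendant infers type exactly: top litigator → strong-case (pays 219), standard lawyer → weak-case (pays 77).
Strong-case: top litigator gives 219 − 196 = 23; standard lawyer gives 77 − 20 = 57. Would deviate. ✗
Weak-case: standard lawyer gives 77 − 22 = 55; top litigator gives 219 − 209 = 10. No deviation. ✓

No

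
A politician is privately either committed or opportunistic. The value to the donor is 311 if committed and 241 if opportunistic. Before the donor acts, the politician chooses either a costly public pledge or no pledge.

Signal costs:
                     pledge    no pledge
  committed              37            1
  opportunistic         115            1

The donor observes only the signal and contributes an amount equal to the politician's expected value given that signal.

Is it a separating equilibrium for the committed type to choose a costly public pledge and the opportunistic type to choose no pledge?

Yes

If types separate, pledge earns payment 311 and no pledge earns 241.
Committed: pledge gives 311 − 37 = 274; no pledge gives 241 − 1 = 240. No deviation. ✓
Opportunistic: no pledge gives 241 − 1 = 240; pledge gives 311 − 115 = 196. No deviation. ✓
Neither type gains from mimicking the other.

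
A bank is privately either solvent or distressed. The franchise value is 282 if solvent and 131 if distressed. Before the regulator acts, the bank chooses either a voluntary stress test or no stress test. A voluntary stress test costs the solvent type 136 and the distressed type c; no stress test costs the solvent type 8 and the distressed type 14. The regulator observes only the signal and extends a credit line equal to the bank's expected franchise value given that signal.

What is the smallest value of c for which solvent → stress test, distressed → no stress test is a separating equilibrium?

Under separation: stress test → solvent (pays 282); no stress test → distressed (pays 131).
Solvent: 282 − 136 = 146 ≥ 131 − 8 = 123. Holds regardless of c. ✓
Distressed: 131 − 14 ≥ 282 − c, so c ≥ 282 − 117 = 165.

165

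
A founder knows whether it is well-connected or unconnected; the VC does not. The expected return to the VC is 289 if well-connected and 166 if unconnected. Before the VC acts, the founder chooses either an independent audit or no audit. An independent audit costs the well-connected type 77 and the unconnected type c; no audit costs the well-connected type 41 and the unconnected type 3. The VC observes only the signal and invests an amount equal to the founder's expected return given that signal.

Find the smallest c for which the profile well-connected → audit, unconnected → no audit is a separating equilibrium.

126

Under separation: audit → well-connected (pays 289); no audit → unconnected (pays 166).
Well-connected: 289 − 77 = 212 ≥ 166 − 41 = 125. Holds regardless of c. ✓
Unconnected: 166 − 3 ≥ 289 − c, so c ≥ 289 − 163 = 126.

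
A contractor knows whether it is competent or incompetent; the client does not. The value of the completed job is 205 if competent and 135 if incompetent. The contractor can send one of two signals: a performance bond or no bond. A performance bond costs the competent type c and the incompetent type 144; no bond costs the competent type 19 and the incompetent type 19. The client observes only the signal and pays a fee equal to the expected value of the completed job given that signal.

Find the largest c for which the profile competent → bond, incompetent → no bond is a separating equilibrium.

Under separation: bond → competent (pays 205); no bond → incompetent (pays 135).
Incompetent: 135 − 19 = 116 ≥ 205 − 144 = 61. Holds regardless of c. ✓
Competent: 205 − c ≥ 135 − 19, so c ≤ 205 − 116 = 89.

89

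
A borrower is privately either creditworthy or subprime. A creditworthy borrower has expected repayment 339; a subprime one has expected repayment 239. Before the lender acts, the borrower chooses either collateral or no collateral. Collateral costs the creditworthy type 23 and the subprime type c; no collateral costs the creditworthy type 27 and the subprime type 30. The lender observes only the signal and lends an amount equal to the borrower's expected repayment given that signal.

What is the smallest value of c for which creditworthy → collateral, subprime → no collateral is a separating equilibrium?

130

Under separation: collateral → creditworthy (pays 339); no collateral → subprime (pays 239).
Creditworthy: 339 − 23 = 316 ≥ 239 − 27 = 212. Holds regardless of c. ✓
Subprime: 239 − 30 ≥ 339 − c, so c ≥ 339 − 209 = 130.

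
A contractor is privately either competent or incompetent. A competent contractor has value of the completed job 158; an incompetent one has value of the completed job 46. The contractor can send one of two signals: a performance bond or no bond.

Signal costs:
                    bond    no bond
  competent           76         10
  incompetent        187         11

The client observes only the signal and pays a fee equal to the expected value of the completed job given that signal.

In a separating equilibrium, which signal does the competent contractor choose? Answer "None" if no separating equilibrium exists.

bond

Try competent → bond, incompetent → no bond:
  If types separate, bond earns payment 158 and no bond earns 46.
  Competent: bond gives 158 − 76 = 82; no bond gives 46 − 10 = 36. No deviation. ✓
  Incompetent: no bond gives 46 − 11 = 35; bond gives 158 − 187 = -29. No deviation. ✓
Both hold — the competent type sends bond.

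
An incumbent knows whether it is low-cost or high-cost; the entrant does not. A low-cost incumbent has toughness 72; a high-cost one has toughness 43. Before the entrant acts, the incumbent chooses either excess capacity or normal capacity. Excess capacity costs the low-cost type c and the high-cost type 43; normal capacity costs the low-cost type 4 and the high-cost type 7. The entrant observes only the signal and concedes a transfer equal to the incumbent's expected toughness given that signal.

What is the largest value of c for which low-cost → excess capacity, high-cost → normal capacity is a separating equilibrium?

Under separation: excess capacity → low-cost (pays 72); normal capacity → high-cost (pays 43).
High-cost: 43 − 7 = 36 ≥ 72 − 43 = 29. Holds regardless of c. ✓
Low-cost: 72 − c ≥ 43 − 4, so c ≤ 72 − 39 = 33.

33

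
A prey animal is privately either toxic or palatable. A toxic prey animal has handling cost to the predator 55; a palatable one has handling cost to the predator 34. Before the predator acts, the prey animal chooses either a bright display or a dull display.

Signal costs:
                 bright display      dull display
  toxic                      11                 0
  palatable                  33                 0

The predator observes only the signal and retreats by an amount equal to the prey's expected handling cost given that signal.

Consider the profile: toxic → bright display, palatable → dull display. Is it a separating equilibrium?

Yes

Under separation the predator infers type exactly: bright display → toxic (pays 55), dull display → palatable (pays 34).
Toxic: bright display gives 55 − 11 = 44; dull display gives 34 − 0 = 34. No deviation. ✓
Palatable: dull display gives 34 − 0 = 34; bright display gives 55 − 33 = 22. No deviation. ✓
Both incentive constraints hold.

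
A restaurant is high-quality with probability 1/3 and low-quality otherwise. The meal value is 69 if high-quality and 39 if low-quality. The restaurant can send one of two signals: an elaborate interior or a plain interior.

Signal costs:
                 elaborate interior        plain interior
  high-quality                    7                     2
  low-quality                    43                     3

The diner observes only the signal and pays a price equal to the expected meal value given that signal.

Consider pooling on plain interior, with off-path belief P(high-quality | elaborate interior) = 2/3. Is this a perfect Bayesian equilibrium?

At the pooled signal (plain interior) the diner holds the prior 1/3 and pays 1/3·69 + 2/3·39 = 49. Off-path (elaborate interior) belief 2/3 gives 2/3·69 + 1/3·39 = 59.
High-quality: plain interior gives 49 − 2 = 47; elaborate interior gives 59 − 7 = 52. Deviates. ✗
Low-quality: plain interior gives 49 − 3 = 46; elaborate interior gives 59 − 43 = 16. Stays. ✓

No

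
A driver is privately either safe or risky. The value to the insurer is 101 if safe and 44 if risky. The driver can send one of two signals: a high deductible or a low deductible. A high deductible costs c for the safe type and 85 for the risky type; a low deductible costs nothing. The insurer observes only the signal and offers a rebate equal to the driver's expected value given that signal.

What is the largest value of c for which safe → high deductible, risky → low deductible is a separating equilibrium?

Under separation: high deductible → safe (pays 101); low deductible → risky (pays 44).
Risky: 44 − 0 = 44 ≥ 101 − 85 = 16. Holds regardless of c. ✓
Safe: 101 − c ≥ 44 − 0, so c ≤ 101 − 44 = 57.

57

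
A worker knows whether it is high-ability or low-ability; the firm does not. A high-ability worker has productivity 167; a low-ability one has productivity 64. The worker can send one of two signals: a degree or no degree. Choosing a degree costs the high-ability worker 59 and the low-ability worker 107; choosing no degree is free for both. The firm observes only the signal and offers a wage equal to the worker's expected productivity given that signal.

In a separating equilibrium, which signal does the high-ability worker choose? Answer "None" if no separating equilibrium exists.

degree

Try high-ability → degree, low-ability → no degree:
  Under separation the firm infers type exactly: degree → high-ability (pays 167), no degree → low-ability (pays 64).
  High-ability: degree gives 167 − 59 = 108; no degree gives 64 − 0 = 64. No deviation. ✓
  Low-ability: no degree gives 64 − 0 = 64; degree gives 167 − 107 = 60. No deviation. ✓
Both hold — the high-ability type sends degree.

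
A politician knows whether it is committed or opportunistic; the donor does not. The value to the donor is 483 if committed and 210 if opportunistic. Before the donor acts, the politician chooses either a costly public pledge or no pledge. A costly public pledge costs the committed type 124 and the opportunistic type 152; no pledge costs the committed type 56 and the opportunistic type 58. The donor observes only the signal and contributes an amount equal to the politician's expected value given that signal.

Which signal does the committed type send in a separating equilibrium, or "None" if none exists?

None

Try committed → pledge, opportunistic → no pledge:
  Under separation the donor infers type exactly: pledge → committed (pays 483), no pledge → opportunistic (pays 210).
  Committed: pledge gives 483 − 124 = 359; no pledge gives 210 − 56 = 154. No deviation. ✓
  Opportunistic: no pledge gives 210 − 58 = 152; pledge gives 483 − 152 = 331. Would deviate. ✗
Try committed → no pledge, opportunistic → pledge:
  Under separation the donor infers type exactly: no pledge → committed (pays 483), pledge → opportunistic (pays 210).
  Committed: no pledge gives 483 − 56 = 427; pledge gives 210 − 124 = 86. No deviation. ✓
  Opportunistic: pledge gives 210 − 152 = 58; no pledge gives 483 − 58 = 425. Would deviate. ✗
Neither assignment is incentive-compatible.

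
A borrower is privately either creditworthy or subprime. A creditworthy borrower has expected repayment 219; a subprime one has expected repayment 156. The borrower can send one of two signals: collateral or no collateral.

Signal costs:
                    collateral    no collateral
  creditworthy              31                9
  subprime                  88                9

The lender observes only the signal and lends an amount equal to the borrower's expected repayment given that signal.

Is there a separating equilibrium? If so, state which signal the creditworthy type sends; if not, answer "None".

Try creditworthy → collateral, subprime → no collateral:
  If types separate, collateral earns payment 219 and no collateral earns 156.
  Creditworthy: collateral gives 219 − 31 = 188; no collateral gives 156 − 9 = 147. No deviation. ✓
  Subprime: no collateral gives 156 − 9 = 147; collateral gives 219 − 88 = 131. No deviation. ✓
Both hold — the creditworthy type sends collateral.

collateral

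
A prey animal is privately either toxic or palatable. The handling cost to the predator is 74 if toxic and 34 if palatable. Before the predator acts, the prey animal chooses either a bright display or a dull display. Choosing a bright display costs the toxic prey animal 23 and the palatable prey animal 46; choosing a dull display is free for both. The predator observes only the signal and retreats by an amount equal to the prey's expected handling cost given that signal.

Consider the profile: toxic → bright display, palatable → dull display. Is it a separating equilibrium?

If types separate, bright display earns payment 74 and dull display earns 34.
Toxic: bright display gives 74 − 23 = 51; dull display gives 34 − 0 = 34. No deviation. ✓
Palatable: dull display gives 34 − 0 = 34; bright display gives 74 − 46 = 28. No deviation. ✓
Neither type gains from mimicking the other.

Yes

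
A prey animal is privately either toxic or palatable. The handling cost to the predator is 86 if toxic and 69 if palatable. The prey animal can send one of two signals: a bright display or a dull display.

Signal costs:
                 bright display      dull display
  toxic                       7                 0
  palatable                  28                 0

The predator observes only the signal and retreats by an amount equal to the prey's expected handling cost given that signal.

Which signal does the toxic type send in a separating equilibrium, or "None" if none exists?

bright display

Try toxic → bright display, palatable → dull display:
  If types separate, bright display earns payment 86 and dull display earns 69.
  Toxic: bright display gives 86 − 7 = 79; dull display gives 69 − 0 = 69. No deviation. ✓
  Palatable: dull display gives 69 − 0 = 69; bright display gives 86 − 28 = 58. No deviation. ✓
Both hold — the toxic type sends bright display.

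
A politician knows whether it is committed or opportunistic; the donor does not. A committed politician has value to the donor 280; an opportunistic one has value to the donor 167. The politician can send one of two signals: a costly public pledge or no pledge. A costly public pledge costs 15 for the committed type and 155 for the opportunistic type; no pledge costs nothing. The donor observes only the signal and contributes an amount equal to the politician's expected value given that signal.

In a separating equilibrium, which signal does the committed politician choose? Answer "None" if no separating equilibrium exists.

Try committed → pledge, opportunistic → no pledge:
  Under separation the donor infers type exactly: pledge → committed (pays 280), no pledge → opportunistic (pays 167).
  Committed: pledge gives 280 − 15 = 265; no pledge gives 167 − 0 = 167. No deviation. ✓
  Opportunistic: no pledge gives 167 − 0 = 167; pledge gives 280 − 155 = 125. No deviation. ✓
Both hold — the committed type sends pledge.

pledge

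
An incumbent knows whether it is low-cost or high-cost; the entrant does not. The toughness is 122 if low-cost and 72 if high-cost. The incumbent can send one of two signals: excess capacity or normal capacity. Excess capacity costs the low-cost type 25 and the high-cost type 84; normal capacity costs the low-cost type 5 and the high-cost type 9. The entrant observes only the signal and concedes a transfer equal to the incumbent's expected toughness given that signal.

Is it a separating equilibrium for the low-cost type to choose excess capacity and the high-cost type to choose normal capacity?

If types separate, excess capacity earns payment 122 and normal capacity earns 72.
Low-cost: excess capacity gives 122 − 25 = 97; normal capacity gives 72 − 5 = 67. No deviation. ✓
High-cost: normal capacity gives 72 − 9 = 63; excess capacity gives 122 − 84 = 38. No deviation. ✓
Both incentive constraints hold.

Yes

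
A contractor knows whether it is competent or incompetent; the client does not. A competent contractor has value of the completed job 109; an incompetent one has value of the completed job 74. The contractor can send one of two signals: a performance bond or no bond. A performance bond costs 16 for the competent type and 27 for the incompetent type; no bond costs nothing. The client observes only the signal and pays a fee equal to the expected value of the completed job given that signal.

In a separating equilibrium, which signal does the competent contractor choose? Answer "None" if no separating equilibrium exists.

None

Try competent → bond, incompetent → no bond:
  If types separate, bond earns payment 109 and no bond earns 74.
  Competent: bond gives 109 − 16 = 93; no bond gives 74 − 0 = 74. No deviation. ✓
  Incompetent: no bond gives 74 − 0 = 74; bond gives 109 − 27 = 82. Would deviate. ✗
Try competent → no bond, incompetent → bond:
  If types separate, no bond earns payment 109 and bond earns 74.
  Competent: no bond gives 109 − 0 = 109; bond gives 74 − 16 = 58. No deviation. ✓
  Incompetent: bond gives 74 − 27 = 47; no bond gives 109 − 0 = 109. Would deviate. ✗
Neither assignment is incentive-compatible.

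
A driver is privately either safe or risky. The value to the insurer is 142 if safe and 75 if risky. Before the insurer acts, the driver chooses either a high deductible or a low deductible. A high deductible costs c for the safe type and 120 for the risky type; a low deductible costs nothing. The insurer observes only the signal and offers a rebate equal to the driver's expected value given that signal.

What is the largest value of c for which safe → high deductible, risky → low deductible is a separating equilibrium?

67

Under separation: high deductible → safe (pays 142); low deductible → risky (pays 75).
Risky: 75 − 0 = 75 ≥ 142 − 120 = 22. Holds regardless of c. ✓
Safe: 142 − c ≥ 75 − 0, so c ≤ 142 − 75 = 67.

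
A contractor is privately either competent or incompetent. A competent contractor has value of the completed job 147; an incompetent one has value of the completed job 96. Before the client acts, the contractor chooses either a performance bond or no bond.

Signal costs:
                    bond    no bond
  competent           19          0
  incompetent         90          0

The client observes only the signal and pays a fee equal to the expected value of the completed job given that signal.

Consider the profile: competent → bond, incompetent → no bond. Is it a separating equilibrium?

Under separation the client infers type exactly: bond → competent (pays 147), no bond → incompetent (pays 96).
Competent: bond gives 147 − 19 = 128; no bond gives 96 − 0 = 96. No deviation. ✓
Incompetent: no bond gives 96 − 0 = 96; bond gives 147 − 90 = 57. No deviation. ✓
Neither type gains from mimicking the other.

Yes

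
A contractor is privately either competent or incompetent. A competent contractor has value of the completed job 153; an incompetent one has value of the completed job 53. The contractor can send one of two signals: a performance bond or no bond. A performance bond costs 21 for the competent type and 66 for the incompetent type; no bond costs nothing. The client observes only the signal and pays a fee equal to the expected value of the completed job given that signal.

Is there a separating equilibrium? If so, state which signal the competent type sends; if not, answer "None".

Try competent → bond, incompetent → no bond:
  Under separation the client infers type exactly: bond → competent (pays 153), no bond → incompetent (pays 53).
  Competent: bond gives 153 − 21 = 132; no bond gives 53 − 0 = 53. No deviation. ✓
  Incompetent: no bond gives 53 − 0 = 53; bond gives 153 − 66 = 87. Would deviate. ✗
Try competent → no bond, incompetent → bond:
  Under separation the client infers type exactly: no bond → competent (pays 153), bond → incompetent (pays 53).
  Competent: no bond gives 153 − 0 = 153; bond gives 53 − 21 = 32. No deviation. ✓
  Incompetent: bond gives 53 − 66 = -13; no bond gives 153 − 0 = 153. Would deviate. ✗
Neither assignment is incentive-compatible.

None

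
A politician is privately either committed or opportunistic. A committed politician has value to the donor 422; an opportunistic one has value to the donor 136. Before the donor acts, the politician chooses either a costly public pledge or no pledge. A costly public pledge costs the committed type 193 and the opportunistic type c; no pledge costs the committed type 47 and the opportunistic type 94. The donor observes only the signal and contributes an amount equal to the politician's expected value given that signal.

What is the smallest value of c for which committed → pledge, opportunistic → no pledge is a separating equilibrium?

380

Under separation: pledge → committed (pays 422); no pledge → opportunistic (pays 136).
Committed: 422 − 193 = 229 ≥ 136 − 47 = 89. Holds regardless of c. ✓
Opportunistic: 136 − 94 ≥ 422 − c, so c ≥ 422 − 42 = 380.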